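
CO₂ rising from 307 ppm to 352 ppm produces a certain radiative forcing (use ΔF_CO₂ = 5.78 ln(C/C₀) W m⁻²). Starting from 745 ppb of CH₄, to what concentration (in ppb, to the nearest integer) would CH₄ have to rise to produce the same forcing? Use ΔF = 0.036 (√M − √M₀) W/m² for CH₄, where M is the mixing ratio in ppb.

M ≈ 2426 ppb

CO₂ forcing: 5.78 × ln(352/307) = 5.78 × 0.136783 = 0.79061 W/m².
Set 0.036(√M − √745) = 0.79061: √M = 0.79061/0.036 + √745 = 21.9614 + 27.2947 = 49.2561.
M = (49.2561)² = 2426.16 ppb.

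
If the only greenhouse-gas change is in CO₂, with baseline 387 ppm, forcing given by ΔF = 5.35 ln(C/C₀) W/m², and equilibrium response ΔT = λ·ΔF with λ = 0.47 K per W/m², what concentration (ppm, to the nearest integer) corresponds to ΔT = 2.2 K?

C ≈ 928 ppm

Required forcing: ΔF = ΔT/λ = 2.2/0.47 = 4.6809 W/m².
Then ln(C/387) = ΔF/5.35 = 4.6809/5.35 = 0.87493.
So C = 387 × e^0.87493 = 387 × 2.39871 = 928.30 ppm.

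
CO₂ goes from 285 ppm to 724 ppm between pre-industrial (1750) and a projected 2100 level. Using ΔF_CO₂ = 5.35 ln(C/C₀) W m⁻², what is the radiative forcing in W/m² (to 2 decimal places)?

CO₂ absorption bands are partially saturated, so forcing scales with the logarithm of the concentration ratio.
CO₂: 5.35 × ln(724/285) = 5.35 × ln(2.54035) = 5.35 × 0.93230 = 4.9878 W/m².

ΔF = 4.99 W/m²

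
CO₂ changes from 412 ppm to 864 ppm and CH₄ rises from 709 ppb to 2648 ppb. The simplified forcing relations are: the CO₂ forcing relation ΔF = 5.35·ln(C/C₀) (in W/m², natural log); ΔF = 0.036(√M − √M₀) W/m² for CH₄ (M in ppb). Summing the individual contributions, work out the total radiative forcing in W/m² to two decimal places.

CO₂: 5.35 × ln(864/412) = 5.35 × ln(2.09709) = 5.35 × 0.74055 = 3.9619 W/m².
CH₄: 0.036 × (√2648 − √709) = 0.036 × (51.4587 − 26.6271) = 0.036 × 24.8316 = 0.8939 W/m².
Total ΔF = 3.9619 + 0.8939 = 4.8558 W/m².

ΔF = 4.86 W/m²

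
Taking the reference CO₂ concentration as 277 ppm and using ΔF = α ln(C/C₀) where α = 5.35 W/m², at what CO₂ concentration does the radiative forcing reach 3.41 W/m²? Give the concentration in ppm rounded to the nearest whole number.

C ≈ 524 ppm

Set 5.35 ln(C/277) = 3.41, so ln(C/277) = 3.41/5.35 = 0.63738.
Then C/277 = e^0.63738 = 1.89152, giving C = 277 × 1.89152 = 523.95 ppm.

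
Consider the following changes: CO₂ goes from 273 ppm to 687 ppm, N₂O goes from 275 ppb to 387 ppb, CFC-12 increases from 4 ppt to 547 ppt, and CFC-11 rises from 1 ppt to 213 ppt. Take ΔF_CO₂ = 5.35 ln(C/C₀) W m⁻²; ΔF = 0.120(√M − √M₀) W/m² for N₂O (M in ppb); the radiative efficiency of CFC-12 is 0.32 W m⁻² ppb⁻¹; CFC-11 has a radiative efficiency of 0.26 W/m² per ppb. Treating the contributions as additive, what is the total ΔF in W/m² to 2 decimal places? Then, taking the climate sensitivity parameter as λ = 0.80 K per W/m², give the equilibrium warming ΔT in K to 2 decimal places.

CO₂: 5.35 × ln(687/273) = 5.35 × ln(2.51648) = 5.35 × 0.92286 = 4.9373 W/m².
N₂O: 0.120 × (√387 − √275) = 0.120 × (19.6723 − 16.5831) = 0.120 × 3.0892 = 0.3707 W/m².
CFC-12: Δ = 547 − 4 = 543 ppt = 0.543 ppb; ΔF = 0.32 × 0.543 = 0.1738 W/m².
CFC-11: Δ = 213 − 1 = 212 ppt = 0.212 ppb; ΔF = 0.26 × 0.212 = 0.0551 W/m².
Total ΔF = 4.9373 + 0.3707 + 0.1738 + 0.0551 = 5.5369 W/m².
ΔT = λ ΔF = 0.80 × 5.54 = 4.4320 K.

ΔF = 5.54 W/m²; ΔT = 4.43 K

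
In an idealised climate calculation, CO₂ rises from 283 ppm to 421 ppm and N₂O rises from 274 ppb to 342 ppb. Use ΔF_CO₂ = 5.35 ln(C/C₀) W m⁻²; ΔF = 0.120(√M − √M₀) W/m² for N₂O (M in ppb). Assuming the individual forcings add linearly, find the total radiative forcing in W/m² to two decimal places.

CO₂: 5.35 × ln(421/283) = 5.35 × ln(1.48763) = 5.35 × 0.39718 = 2.1249 W/m².
N₂O: 0.120 × (√342 − √274) = 0.120 × (18.4932 − 16.5529) = 0.120 × 1.9403 = 0.2328 W/m².
Total ΔF = 2.1249 + 0.2328 = 2.3577 W/m².

ΔF = 2.36 W/m²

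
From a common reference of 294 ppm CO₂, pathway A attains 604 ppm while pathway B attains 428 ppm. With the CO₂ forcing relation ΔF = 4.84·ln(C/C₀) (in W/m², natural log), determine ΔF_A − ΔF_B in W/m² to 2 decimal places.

ΔF_A − ΔF_B = 1.67 W/m²

ΔF_A = 4.84 ln(604/294) = 4.84 × 0.71999 = 3.4848 W/m².
ΔF_B = 4.84 ln(428/294) = 4.84 × 0.37554 = 1.8176 W/m².
Difference: 3.4848 − 1.8176 = 1.6672 W/m².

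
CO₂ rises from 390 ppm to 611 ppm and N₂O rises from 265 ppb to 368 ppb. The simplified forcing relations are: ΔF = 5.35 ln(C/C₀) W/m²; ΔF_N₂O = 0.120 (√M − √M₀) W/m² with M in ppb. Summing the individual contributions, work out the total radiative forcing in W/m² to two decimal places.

CO₂: 5.35 × ln(611/390) = 5.35 × ln(1.56667) = 5.35 × 0.44895 = 2.4019 W/m².
N₂O: 0.120 × (√368 − √265) = 0.120 × (19.1833 − 16.2788) = 0.120 × 2.9045 = 0.3485 W/m².
Total ΔF = 2.4019 + 0.3485 = 2.7504 W/m².

ΔF = 2.75 W/m²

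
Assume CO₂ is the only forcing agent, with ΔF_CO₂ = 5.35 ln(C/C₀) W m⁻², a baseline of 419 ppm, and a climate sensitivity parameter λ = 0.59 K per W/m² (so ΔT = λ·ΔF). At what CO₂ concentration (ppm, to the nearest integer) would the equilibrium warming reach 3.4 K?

C ≈ 1230 ppm

Required forcing: ΔF = ΔT/λ = 3.4/0.59 = 5.7627 W/m².
Then ln(C/419) = ΔF/5.35 = 5.7627/5.35 = 1.07714.
So C = 419 × e^1.07714 = 419 × 2.93627 = 1230.30 ppm.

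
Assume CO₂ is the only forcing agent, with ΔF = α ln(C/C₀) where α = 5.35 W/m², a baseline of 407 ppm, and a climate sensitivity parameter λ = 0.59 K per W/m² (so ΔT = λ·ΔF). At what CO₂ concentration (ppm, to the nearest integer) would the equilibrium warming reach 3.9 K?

Required forcing: ΔF = ΔT/λ = 3.9/0.59 = 6.6102 W/m².
Then ln(C/407) = ΔF/5.35 = 6.6102/5.35 = 1.23555.
So C = 407 × e^1.23555 = 407 × 3.44027 = 1400.19 ppm.

C ≈ 1400 ppm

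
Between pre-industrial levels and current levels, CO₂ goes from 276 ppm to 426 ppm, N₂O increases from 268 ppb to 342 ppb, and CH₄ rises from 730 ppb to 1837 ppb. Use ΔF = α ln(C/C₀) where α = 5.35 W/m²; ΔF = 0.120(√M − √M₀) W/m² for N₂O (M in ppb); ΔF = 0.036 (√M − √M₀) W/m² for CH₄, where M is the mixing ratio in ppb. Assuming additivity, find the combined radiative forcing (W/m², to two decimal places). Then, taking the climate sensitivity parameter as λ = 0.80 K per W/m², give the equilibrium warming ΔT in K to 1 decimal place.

CO₂: 5.35 × ln(426/276) = 5.35 × ln(1.54348) = 5.35 × 0.43404 = 2.3221 W/m².
N₂O: 0.120 × (√342 − √268) = 0.120 × (18.4932 − 16.3707) = 0.120 × 2.1225 = 0.2547 W/m².
CH₄: 0.036 × (√1837 − √730) = 0.036 × (42.8602 − 27.0185) = 0.036 × 15.8417 = 0.5703 W/m².
Total ΔF = 2.3221 + 0.2547 + 0.5703 = 3.1471 W/m².
ΔT = λ ΔF = 0.80 × 3.15 = 2.5200 K.

ΔF = 3.15 W/m²; ΔT = 2.5 K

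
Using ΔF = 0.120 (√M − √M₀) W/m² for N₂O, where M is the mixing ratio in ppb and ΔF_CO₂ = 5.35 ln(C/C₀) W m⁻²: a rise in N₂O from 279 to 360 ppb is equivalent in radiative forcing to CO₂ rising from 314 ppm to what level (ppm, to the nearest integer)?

C ≈ 330 ppm

N₂O forcing: 0.120 × (√360 − √279) = 0.120 × (18.9737 − 16.7033) = 0.120 × 2.2704 = 0.27245 W/m².
Set 5.35 ln(C/314) = 0.27245: ln(C/314) = 0.27245/5.35 = 0.05093, so C = 314 × e^0.05093 = 314 × 1.05225 = 330.41 ppm.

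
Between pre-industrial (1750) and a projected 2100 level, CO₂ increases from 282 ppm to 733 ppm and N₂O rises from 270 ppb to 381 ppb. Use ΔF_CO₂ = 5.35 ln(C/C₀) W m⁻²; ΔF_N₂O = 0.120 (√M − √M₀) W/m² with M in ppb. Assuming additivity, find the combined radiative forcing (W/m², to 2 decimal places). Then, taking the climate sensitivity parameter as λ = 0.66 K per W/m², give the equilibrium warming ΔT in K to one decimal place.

CO₂: 5.35 × ln(733/282) = 5.35 × ln(2.59929) = 5.35 × 0.95524 = 5.1105 W/m².
N₂O: 0.120 × (√381 − √270) = 0.120 × (19.5192 − 16.4317) = 0.120 × 3.0875 = 0.3705 W/m².
Total ΔF = 5.1105 + 0.3705 = 5.4810 W/m².
ΔT = λ ΔF = 0.66 × 5.48 = 3.6168 K.

ΔF = 5.48 W/m²; ΔT = 3.6 K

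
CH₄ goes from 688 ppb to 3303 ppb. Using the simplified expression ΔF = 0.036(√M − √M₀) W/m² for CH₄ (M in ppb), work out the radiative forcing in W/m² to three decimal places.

CH₄: 0.036 × (√3303 − √688) = 0.036 × (57.4717 − 26.2298) = 0.036 × 31.2419 = 1.1247 W/m².

ΔF = 1.125 W/m²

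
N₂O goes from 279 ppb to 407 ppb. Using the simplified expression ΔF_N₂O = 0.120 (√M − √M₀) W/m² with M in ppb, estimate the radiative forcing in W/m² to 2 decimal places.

N₂O: 0.120 × (√407 − √279) = 0.120 × (20.1742 − 16.7033) = 0.120 × 3.4709 = 0.4165 W/m².

ΔF = 0.42 W/m²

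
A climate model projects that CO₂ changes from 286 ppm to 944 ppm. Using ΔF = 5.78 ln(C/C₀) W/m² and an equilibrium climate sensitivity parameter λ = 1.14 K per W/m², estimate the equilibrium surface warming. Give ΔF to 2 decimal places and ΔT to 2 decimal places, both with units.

CO₂: 5.78 × ln(944/286) = 5.78 × ln(3.30070) = 5.78 × 1.19413 = 6.9021 W/m².
ΔT = λ ΔF = 1.14 × 6.90 = 7.8660 K.

ΔF = 6.90 W/m²; ΔT = 7.87 K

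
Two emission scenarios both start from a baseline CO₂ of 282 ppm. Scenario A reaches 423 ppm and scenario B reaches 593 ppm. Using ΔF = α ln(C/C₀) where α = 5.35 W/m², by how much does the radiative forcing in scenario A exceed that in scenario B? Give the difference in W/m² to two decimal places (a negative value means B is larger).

ΔF_A − ΔF_B = -1.81 W/m²

ΔF_A = 5.35 ln(423/282) = 5.35 × 0.40547 = 2.1693 W/m².
ΔF_B = 5.35 ln(593/282) = 5.35 × 0.74329 = 3.9766 W/m².
Difference: 2.1693 − 3.9766 = -1.8073 W/m².
(Equivalently, ΔF_A − ΔF_B = 5.35 ln(423/593) = 5.35 × -0.33782 = -1.8073 W/m².)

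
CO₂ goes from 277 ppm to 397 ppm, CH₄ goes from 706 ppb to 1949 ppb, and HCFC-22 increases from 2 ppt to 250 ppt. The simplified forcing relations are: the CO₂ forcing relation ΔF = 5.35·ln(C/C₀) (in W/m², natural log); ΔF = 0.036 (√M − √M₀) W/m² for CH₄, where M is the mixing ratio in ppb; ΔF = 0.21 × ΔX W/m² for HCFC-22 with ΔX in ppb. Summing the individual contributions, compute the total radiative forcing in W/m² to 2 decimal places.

ΔF = 2.61 W/m²

CO₂: 5.35 × ln(397/277) = 5.35 × ln(1.43321) = 5.35 × 0.35992 = 1.9256 W/m².
CH₄: 0.036 × (√1949 − √706) = 0.036 × (44.1475 − 26.5707) = 0.036 × 17.5768 = 0.6328 W/m².
HCFC-22: Δ = 250 − 2 = 248 ppt = 0.248 ppb; ΔF = 0.21 × 0.248 = 0.0521 W/m².
Total ΔF = 1.9256 + 0.6328 + 0.0521 = 2.6105 W/m².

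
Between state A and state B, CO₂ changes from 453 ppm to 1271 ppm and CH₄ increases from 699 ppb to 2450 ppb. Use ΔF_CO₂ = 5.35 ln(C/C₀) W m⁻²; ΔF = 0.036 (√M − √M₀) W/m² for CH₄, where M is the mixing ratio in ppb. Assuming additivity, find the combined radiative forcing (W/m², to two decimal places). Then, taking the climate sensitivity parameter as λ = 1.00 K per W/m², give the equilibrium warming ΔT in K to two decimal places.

ΔF = 6.35 W/m²; ΔT = 6.35 K

CO₂: 5.35 × ln(1271/453) = 5.35 × ln(2.80574) = 5.35 × 1.03167 = 5.5194 W/m².
CH₄: 0.036 × (√2450 − √699) = 0.036 × (49.4975 − 26.4386) = 0.036 × 23.0589 = 0.8301 W/m².
Total ΔF = 5.5194 + 0.8301 = 6.3495 W/m².
ΔT = λ ΔF = 1.00 × 6.35 = 6.3500 K.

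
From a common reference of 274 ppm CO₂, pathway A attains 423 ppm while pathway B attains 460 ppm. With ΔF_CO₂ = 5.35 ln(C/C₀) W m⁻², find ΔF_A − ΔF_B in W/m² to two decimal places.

ΔF_A = 5.35 ln(423/274) = 5.35 × 0.43424 = 2.3232 W/m².
ΔF_B = 5.35 ln(460/274) = 5.35 × 0.51810 = 2.7718 W/m².
Difference: 2.3232 − 2.7718 = -0.4486 W/m².
(Equivalently, ΔF_A − ΔF_B = 5.35 ln(423/460) = 5.35 × -0.08385 = -0.4486 W/m².)

ΔF_A − ΔF_B = -0.45 W/m²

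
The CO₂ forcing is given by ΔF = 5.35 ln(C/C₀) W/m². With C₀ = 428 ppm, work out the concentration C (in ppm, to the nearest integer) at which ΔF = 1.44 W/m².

Set 5.35 ln(C/428) = 1.44, so ln(C/428) = 1.44/5.35 = 0.26916.
Then C/428 = e^0.26916 = 1.30886, giving C = 428 × 1.30886 = 560.19 ppm.

C ≈ 560 ppm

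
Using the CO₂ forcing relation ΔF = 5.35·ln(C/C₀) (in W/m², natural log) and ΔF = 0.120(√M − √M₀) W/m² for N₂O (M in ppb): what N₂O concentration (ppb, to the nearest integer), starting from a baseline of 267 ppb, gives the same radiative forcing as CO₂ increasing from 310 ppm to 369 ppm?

M ≈ 581 ppb

CO₂ forcing: 5.35 × ln(369/310) = 5.35 × 0.174224 = 0.93210 W/m².
Set 0.120(√M − √267) = 0.93210: √M = 0.93210/0.120 + √267 = 7.7675 + 16.3401 = 24.1076.
M = (24.1076)² = 581.18 ppb.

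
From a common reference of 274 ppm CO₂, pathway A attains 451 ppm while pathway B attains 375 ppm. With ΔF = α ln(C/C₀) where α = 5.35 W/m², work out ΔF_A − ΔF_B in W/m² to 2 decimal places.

ΔF_A = 5.35 ln(451/274) = 5.35 × 0.49834 = 2.6661 W/m².
ΔF_B = 5.35 ln(375/274) = 5.35 × 0.31380 = 1.6788 W/m².
Difference: 2.6661 − 1.6788 = 0.9873 W/m².
(Equivalently, ΔF_A − ΔF_B = 5.35 ln(451/375) = 5.35 × 0.18454 = 0.9873 W/m².)

ΔF_A − ΔF_B = 0.99 W/m²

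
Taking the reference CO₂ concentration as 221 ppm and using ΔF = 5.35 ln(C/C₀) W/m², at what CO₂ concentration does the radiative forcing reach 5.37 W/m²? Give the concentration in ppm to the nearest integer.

Set 5.35 ln(C/221) = 5.37, so ln(C/221) = 5.37/5.35 = 1.00374.
Then C/221 = e^1.00374 = 2.72847, giving C = 221 × 2.72847 = 602.99 ppm.

C ≈ 603 ppm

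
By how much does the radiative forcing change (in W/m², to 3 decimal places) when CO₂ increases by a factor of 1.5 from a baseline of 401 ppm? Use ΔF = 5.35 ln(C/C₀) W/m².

ΔF = 2.169 W/m²

ΔF = 5.35 × ln(1.5) = 5.35 × 0.40547 = 2.1693 W/m².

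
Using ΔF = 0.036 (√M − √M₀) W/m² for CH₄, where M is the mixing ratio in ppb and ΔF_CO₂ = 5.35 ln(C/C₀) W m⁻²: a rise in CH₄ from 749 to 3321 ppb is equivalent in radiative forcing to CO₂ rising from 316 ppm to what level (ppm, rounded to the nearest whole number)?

CH₄ forcing: 0.036 × (√3321 − √749) = 0.036 × (57.6281 − 27.3679) = 0.036 × 30.2602 = 1.08937 W/m².
Set 5.35 ln(C/316) = 1.08937: ln(C/316) = 1.08937/5.35 = 0.20362, so C = 316 × e^0.20362 = 316 × 1.22583 = 387.36 ppm.

C ≈ 387 ppm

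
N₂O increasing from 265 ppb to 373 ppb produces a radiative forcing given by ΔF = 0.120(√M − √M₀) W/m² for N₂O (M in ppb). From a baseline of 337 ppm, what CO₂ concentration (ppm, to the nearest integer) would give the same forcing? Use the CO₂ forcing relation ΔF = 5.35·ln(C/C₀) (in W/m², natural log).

N₂O forcing: 0.120 × (√373 − √265) = 0.120 × (19.3132 − 16.2788) = 0.120 × 3.0344 = 0.36413 W/m².
Set 5.35 ln(C/337) = 0.36413: ln(C/337) = 0.36413/5.35 = 0.06806, so C = 337 × e^0.06806 = 337 × 1.07043 = 360.73 ppm.

C ≈ 361 ppm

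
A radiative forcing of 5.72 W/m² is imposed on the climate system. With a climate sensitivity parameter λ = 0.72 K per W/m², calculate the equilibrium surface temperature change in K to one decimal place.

ΔT = λ ΔF = 0.72 × 5.72 = 4.1184 K.

ΔT = 4.1 K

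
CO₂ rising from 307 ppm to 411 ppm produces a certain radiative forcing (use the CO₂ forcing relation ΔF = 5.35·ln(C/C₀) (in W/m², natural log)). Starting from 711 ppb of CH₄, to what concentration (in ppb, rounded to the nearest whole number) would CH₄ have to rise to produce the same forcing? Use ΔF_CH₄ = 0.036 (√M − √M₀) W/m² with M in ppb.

CO₂ forcing: 5.35 × ln(411/307) = 5.35 × 0.291745 = 1.56084 W/m².
Set 0.036(√M − √711) = 1.56084: √M = 1.56084/0.036 + √711 = 43.3567 + 26.6646 = 70.0213.
M = (70.0213)² = 4902.98 ppb.

M ≈ 4903 ppb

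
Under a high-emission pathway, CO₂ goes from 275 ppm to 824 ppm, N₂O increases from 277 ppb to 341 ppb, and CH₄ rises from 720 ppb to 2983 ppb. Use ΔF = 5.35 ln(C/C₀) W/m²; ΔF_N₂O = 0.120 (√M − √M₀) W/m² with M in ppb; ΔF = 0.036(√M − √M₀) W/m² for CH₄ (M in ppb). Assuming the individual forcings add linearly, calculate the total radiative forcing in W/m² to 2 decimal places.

ΔF = 7.09 W/m²

CO₂: 5.35 × ln(824/275) = 5.35 × ln(2.99636) = 5.35 × 1.09740 = 5.8711 W/m².
N₂O: 0.120 × (√341 − √277) = 0.120 × (18.4662 − 16.6433) = 0.120 × 1.8229 = 0.2187 W/m².
CH₄: 0.036 × (√2983 − √720) = 0.036 × (54.6168 − 26.8328) = 0.036 × 27.7840 = 1.0002 W/m².
Total ΔF = 5.8711 + 0.2187 + 1.0002 = 7.0900 W/m².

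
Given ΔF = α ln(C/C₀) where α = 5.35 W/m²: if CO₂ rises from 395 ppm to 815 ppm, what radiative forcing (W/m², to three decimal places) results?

ΔF = 3.875 W/m²

CO₂: 5.35 × ln(815/395) = 5.35 × ln(2.06329) = 5.35 × 0.72430 = 3.8750 W/m².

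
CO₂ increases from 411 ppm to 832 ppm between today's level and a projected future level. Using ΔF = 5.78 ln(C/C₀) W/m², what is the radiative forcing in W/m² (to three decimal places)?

ΔF = 4.076 W/m²

CO₂ absorption bands are partially saturated, so forcing scales with the logarithm of the concentration ratio.
CO₂: 5.78 × ln(832/411) = 5.78 × ln(2.02433) = 5.78 × 0.70524 = 4.0763 W/m².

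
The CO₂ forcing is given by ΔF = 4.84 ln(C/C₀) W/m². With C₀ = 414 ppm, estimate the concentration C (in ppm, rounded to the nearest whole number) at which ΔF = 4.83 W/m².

C ≈ 1123 ppm

Set 4.84 ln(C/414) = 4.83, so ln(C/414) = 4.83/4.84 = 0.99793.
Then C/414 = e^0.99793 = 2.71266, giving C = 414 × 2.71266 = 1123.04 ppm.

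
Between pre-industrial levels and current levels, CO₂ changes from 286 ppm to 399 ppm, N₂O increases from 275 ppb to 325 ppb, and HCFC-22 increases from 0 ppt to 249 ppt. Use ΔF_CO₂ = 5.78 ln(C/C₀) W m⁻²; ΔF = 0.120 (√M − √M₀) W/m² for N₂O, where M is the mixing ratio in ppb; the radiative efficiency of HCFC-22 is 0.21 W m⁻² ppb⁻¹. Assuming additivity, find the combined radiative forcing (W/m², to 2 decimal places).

CO₂: 5.78 × ln(399/286) = 5.78 × ln(1.39510) = 5.78 × 0.33297 = 1.9246 W/m².
N₂O: 0.120 × (√325 − √275) = 0.120 × (18.0278 − 16.5831) = 0.120 × 1.4447 = 0.1734 W/m².
HCFC-22: Δ = 249 − 0 = 249 ppt = 0.249 ppb; ΔF = 0.21 × 0.249 = 0.0523 W/m².
Total ΔF = 1.9246 + 0.1734 + 0.0523 = 2.1503 W/m².

ΔF = 2.15 W/m²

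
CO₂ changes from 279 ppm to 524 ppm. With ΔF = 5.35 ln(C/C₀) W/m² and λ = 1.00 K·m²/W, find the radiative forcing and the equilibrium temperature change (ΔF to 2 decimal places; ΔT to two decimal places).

ΔF = 3.37 W/m²; ΔT = 3.37 K

CO₂: 5.35 × ln(524/279) = 5.35 × ln(1.87814) = 5.35 × 0.63028 = 3.3720 W/m².
ΔT = λ ΔF = 1.00 × 3.37 = 3.3700 K.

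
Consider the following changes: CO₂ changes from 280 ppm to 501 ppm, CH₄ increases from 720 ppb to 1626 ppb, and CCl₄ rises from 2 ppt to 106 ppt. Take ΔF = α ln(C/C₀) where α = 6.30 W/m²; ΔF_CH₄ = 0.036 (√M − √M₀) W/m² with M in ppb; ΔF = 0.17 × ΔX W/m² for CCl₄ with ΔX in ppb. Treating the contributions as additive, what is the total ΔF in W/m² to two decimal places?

ΔF = 4.17 W/m²

CO₂: 6.30 × ln(501/280) = 6.30 × ln(1.78929) = 6.30 × 0.58182 = 3.6655 W/m².
CH₄: 0.036 × (√1626 − √720) = 0.036 × (40.3237 − 26.8328) = 0.036 × 13.4909 = 0.4857 W/m².
CCl₄: Δ = 106 − 2 = 104 ppt = 0.104 ppb; ΔF = 0.17 × 0.104 = 0.0177 W/m².
Total ΔF = 3.6655 + 0.4857 + 0.0177 = 4.1689 W/m².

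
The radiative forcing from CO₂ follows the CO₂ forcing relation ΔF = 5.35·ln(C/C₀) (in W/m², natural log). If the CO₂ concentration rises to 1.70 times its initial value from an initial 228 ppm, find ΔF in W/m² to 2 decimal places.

ΔF = 5.35 × ln(1.70) = 5.35 × 0.53063 = 2.8389 W/m².

ΔF = 2.84 W/m²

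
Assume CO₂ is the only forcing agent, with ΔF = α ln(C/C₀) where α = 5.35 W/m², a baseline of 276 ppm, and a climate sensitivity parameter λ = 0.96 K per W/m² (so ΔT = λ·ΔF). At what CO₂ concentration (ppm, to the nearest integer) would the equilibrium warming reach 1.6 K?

Required forcing: ΔF = ΔT/λ = 1.6/0.96 = 1.6667 W/m².
Then ln(C/276) = ΔF/5.35 = 1.6667/5.35 = 0.31153.
So C = 276 × e^0.31153 = 276 × 1.36551 = 376.88 ppm.

C ≈ 377 ppm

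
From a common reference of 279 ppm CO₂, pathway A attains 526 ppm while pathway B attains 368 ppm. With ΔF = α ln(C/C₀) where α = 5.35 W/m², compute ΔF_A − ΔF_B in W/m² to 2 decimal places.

ΔF_A − ΔF_B = 1.91 W/m²

ΔF_A = 5.35 ln(526/279) = 5.35 × 0.63409 = 3.3924 W/m².
ΔF_B = 5.35 ln(368/279) = 5.35 × 0.27687 = 1.4813 W/m².
Difference: 3.3924 − 1.4813 = 1.9111 W/m².
(Equivalently, ΔF_A − ΔF_B = 5.35 ln(526/368) = 5.35 × 0.35722 = 1.9111 W/m².)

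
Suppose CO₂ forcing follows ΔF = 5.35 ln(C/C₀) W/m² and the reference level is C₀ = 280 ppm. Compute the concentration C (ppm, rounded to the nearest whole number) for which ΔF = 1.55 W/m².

Set 5.35 ln(C/280) = 1.55, so ln(C/280) = 1.55/5.35 = 0.28972.
Then C/280 = e^0.28972 = 1.33605, giving C = 280 × 1.33605 = 374.09 ppm.

C ≈ 374 ppm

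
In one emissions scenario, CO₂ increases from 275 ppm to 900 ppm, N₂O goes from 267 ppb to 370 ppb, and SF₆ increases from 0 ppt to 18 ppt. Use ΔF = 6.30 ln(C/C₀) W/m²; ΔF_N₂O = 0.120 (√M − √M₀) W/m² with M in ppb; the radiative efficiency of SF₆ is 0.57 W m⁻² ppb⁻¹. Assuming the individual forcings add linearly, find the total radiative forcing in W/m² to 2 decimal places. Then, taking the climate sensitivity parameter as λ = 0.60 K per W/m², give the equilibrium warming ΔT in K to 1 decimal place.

CO₂: 6.30 × ln(900/275) = 6.30 × ln(3.27273) = 6.30 × 1.18562 = 7.4694 W/m².
N₂O: 0.120 × (√370 − √267) = 0.120 × (19.2354 − 16.3401) = 0.120 × 2.8953 = 0.3474 W/m².
SF₆: Δ = 18 − 0 = 18 ppt = 0.018 ppb; ΔF = 0.57 × 0.018 = 0.0103 W/m².
Total ΔF = 7.4694 + 0.3474 + 0.0103 = 7.8271 W/m².
ΔT = λ ΔF = 0.60 × 7.83 = 4.6980 K.

ΔF = 7.83 W/m²; ΔT = 4.7 K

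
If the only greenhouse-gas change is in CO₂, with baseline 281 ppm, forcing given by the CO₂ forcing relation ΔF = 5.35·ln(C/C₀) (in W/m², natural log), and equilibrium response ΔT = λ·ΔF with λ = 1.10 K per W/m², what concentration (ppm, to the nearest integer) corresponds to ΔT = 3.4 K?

Required forcing: ΔF = ΔT/λ = 3.4/1.10 = 3.0909 W/m².
Then ln(C/281) = ΔF/5.35 = 3.0909/5.35 = 0.57774.
So C = 281 × e^0.57774 = 281 × 1.78201 = 500.74 ppm.

C ≈ 501 ppm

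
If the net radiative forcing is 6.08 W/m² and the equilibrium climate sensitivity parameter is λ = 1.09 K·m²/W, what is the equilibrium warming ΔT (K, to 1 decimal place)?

ΔT = 6.6 K

ΔT = λ ΔF = 1.09 × 6.08 = 6.6272 K.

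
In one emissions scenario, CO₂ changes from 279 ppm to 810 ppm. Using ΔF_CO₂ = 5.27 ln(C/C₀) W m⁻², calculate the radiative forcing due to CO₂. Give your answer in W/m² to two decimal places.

ΔF = 5.62 W/m²

CO₂: 5.27 × ln(810/279) = 5.27 × ln(2.90323) = 5.27 × 1.06582 = 5.6169 W/m².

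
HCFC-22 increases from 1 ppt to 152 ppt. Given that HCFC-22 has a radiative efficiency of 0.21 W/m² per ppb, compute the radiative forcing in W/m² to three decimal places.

ΔF = 0.032 W/m²

HCFC-22: Δ = 152 − 1 = 151 ppt = 0.151 ppb; ΔF = 0.21 × 0.151 = 0.0317 W/m².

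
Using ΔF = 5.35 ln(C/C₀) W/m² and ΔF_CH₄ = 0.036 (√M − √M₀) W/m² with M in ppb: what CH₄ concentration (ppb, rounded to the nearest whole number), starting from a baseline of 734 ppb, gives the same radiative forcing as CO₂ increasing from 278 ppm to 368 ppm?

CO₂ forcing: 5.35 × ln(368/278) = 5.35 × 0.280462 = 1.50047 W/m².
Set 0.036(√M − √734) = 1.50047: √M = 1.50047/0.036 + √734 = 41.6797 + 27.0924 = 68.7721.
M = (68.7721)² = 4729.60 ppb.

M ≈ 4730 ppb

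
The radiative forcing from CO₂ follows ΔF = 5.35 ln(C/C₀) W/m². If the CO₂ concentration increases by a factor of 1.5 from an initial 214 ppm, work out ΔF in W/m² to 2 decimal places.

ΔF = 2.17 W/m²

ΔF = 5.35 × ln(1.5) = 5.35 × 0.40547 = 2.1693 W/m².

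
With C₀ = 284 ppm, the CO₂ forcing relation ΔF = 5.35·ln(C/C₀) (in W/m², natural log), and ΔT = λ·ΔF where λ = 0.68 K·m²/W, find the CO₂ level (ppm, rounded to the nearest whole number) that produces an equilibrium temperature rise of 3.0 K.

Required forcing: ΔF = ΔT/λ = 3.0/0.68 = 4.4118 W/m².
Then ln(C/284) = ΔF/5.35 = 4.4118/5.35 = 0.82464.
So C = 284 × e^0.82464 = 284 × 2.28106 = 647.82 ppm.

C ≈ 648 ppm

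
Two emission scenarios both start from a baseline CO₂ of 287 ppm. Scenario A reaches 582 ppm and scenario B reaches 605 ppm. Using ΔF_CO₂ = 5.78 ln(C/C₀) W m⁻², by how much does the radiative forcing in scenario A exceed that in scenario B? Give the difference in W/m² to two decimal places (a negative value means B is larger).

ΔF_A − ΔF_B = -0.22 W/m²

ΔF_A = 5.78 ln(582/287) = 5.78 × 0.70699 = 4.0864 W/m².
ΔF_B = 5.78 ln(605/287) = 5.78 × 0.74575 = 4.3104 W/m².
Difference: 4.0864 − 4.3104 = -0.2240 W/m².
(Equivalently, ΔF_A − ΔF_B = 5.78 ln(582/605) = 5.78 × -0.03876 = -0.2240 W/m².)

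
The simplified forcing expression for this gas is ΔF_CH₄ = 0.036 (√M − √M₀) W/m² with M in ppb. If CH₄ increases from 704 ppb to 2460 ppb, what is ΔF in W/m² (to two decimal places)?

CH₄: 0.036 × (√2460 − √704) = 0.036 × (49.5984 − 26.5330) = 0.036 × 23.0654 = 0.8304 W/m².

ΔF = 0.83 W/m²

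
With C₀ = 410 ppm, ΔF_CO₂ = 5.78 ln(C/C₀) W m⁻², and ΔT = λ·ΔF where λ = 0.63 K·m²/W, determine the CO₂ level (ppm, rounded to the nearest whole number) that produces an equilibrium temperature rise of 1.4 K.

C ≈ 602 ppm

Required forcing: ΔF = ΔT/λ = 1.4/0.63 = 2.2222 W/m².
Then ln(C/410) = ΔF/5.78 = 2.2222/5.78 = 0.38446.
So C = 410 × e^0.38446 = 410 × 1.46882 = 602.22 ppm.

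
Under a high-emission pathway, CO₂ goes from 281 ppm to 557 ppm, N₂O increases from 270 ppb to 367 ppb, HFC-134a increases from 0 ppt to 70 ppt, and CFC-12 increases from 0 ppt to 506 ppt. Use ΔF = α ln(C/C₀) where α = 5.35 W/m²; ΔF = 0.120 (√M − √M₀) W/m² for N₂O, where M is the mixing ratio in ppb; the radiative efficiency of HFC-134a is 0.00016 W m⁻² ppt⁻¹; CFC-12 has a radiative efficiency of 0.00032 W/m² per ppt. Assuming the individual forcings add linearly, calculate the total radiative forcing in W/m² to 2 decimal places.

CO₂: 5.35 × ln(557/281) = 5.35 × ln(1.98221) = 5.35 × 0.68421 = 3.6605 W/m².
N₂O: 0.120 × (√367 − √270) = 0.120 × (19.1572 − 16.4317) = 0.120 × 2.7255 = 0.3271 W/m².
HFC-134a: ΔF = 0.00016 × (70 − 0) = 0.00016 × 70 = 0.0112 W/m².
CFC-12: ΔF = 0.00032 × (506 − 0) = 0.00032 × 506 = 0.1619 W/m².
Total ΔF = 3.6605 + 0.3271 + 0.0112 + 0.1619 = 4.1607 W/m².

ΔF = 4.16 W/m²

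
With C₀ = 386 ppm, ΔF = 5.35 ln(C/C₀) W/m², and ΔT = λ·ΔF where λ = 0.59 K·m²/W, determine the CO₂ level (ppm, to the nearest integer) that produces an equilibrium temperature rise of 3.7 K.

Required forcing: ΔF = ΔT/λ = 3.7/0.59 = 6.2712 W/m².
Then ln(C/386) = ΔF/5.35 = 6.2712/5.35 = 1.17219.
So C = 386 × e^1.17219 = 386 × 3.22906 = 1246.42 ppm.

C ≈ 1246 ppm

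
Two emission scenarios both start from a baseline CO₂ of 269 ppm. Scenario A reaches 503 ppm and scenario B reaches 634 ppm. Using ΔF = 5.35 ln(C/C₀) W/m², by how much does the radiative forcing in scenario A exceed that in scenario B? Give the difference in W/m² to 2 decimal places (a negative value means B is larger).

ΔF_A = 5.35 ln(503/269) = 5.35 × 0.62588 = 3.3485 W/m².
ΔF_B = 5.35 ln(634/269) = 5.35 × 0.85734 = 4.5868 W/m².
Difference: 3.3485 − 4.5868 = -1.2383 W/m².

ΔF_A − ΔF_B = -1.24 W/m²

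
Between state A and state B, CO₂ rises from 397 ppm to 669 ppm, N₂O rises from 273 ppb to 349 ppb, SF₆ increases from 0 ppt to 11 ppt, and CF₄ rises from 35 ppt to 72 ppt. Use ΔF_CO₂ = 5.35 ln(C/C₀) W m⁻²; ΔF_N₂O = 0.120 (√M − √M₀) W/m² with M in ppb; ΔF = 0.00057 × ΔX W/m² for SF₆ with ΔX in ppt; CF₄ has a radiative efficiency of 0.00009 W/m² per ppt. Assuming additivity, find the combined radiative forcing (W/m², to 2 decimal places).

CO₂: 5.35 × ln(669/397) = 5.35 × ln(1.68514) = 5.35 × 0.52185 = 2.7919 W/m².
N₂O: 0.120 × (√349 − √273) = 0.120 × (18.6815 − 16.5227) = 0.120 × 2.1588 = 0.2591 W/m².
SF₆: ΔF = 0.00057 × (11 − 0) = 0.00057 × 11 = 0.0063 W/m².
CF₄: ΔF = 0.00009 × (72 − 35) = 0.00009 × 37 = 0.0033 W/m².
Total ΔF = 2.7919 + 0.2591 + 0.0063 + 0.0033 = 3.0606 W/m².

ΔF = 3.06 W/m²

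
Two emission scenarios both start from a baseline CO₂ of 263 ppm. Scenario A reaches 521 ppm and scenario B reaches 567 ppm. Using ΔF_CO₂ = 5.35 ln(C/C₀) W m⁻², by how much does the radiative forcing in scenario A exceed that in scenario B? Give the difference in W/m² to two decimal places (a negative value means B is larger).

ΔF_A = 5.35 ln(521/263) = 5.35 × 0.68360 = 3.6573 W/m².
ΔF_B = 5.35 ln(567/263) = 5.35 × 0.76821 = 4.1099 W/m².
Difference: 3.6573 − 4.1099 = -0.4526 W/m².

ΔF_A − ΔF_B = -0.45 W/m²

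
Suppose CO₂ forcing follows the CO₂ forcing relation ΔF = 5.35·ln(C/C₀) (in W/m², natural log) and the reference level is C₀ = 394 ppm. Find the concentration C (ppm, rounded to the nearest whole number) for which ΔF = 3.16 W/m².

C ≈ 711 ppm

Set 5.35 ln(C/394) = 3.16, so ln(C/394) = 3.16/5.35 = 0.59065.
Then C/394 = e^0.59065 = 1.80516, giving C = 394 × 1.80516 = 711.23 ppm.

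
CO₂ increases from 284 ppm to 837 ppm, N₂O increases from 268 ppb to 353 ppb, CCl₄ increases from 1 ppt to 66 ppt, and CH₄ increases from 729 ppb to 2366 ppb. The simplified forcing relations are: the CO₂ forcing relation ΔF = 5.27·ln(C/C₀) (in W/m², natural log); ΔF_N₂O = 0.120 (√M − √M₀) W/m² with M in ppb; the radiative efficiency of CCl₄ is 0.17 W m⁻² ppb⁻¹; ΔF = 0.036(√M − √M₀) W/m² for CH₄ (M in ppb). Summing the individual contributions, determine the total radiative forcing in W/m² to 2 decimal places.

ΔF = 6.78 W/m²

CO₂: 5.27 × ln(837/284) = 5.27 × ln(2.94718) = 5.27 × 1.08085 = 5.6961 W/m².
N₂O: 0.120 × (√353 − √268) = 0.120 × (18.7883 − 16.3707) = 0.120 × 2.4176 = 0.2901 W/m².
CCl₄: Δ = 66 − 1 = 65 ppt = 0.065 ppb; ΔF = 0.17 × 0.065 = 0.0111 W/m².
CH₄: 0.036 × (√2366 − √729) = 0.036 × (48.6415 − 27.0000) = 0.036 × 21.6415 = 0.7791 W/m².
Total ΔF = 5.6961 + 0.2901 + 0.0111 + 0.7791 = 6.7764 W/m².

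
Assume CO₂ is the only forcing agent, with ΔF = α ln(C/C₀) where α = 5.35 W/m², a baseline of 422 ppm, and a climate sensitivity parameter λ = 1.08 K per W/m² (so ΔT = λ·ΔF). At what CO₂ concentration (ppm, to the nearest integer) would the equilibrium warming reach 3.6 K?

Required forcing: ΔF = ΔT/λ = 3.6/1.08 = 3.3333 W/m².
Then ln(C/422) = ΔF/5.35 = 3.3333/5.35 = 0.62305.
So C = 422 × e^0.62305 = 422 × 1.86461 = 786.87 ppm.

C ≈ 787 ppm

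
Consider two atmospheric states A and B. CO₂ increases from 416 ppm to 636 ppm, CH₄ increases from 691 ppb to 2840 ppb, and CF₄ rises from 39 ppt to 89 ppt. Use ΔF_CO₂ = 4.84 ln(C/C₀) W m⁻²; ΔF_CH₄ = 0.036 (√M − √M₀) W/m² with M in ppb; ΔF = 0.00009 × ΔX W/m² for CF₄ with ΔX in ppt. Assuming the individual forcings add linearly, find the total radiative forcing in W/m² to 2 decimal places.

ΔF = 3.03 W/m²

CO₂: 4.84 × ln(636/416) = 4.84 × ln(1.52885) = 4.84 × 0.42452 = 2.0547 W/m².
CH₄: 0.036 × (√2840 − √691) = 0.036 × (53.2917 − 26.2869) = 0.036 × 27.0048 = 0.9722 W/m².
CF₄: ΔF = 0.00009 × (89 − 39) = 0.00009 × 50 = 0.0045 W/m².
Total ΔF = 2.0547 + 0.9722 + 0.0045 = 3.0314 W/m².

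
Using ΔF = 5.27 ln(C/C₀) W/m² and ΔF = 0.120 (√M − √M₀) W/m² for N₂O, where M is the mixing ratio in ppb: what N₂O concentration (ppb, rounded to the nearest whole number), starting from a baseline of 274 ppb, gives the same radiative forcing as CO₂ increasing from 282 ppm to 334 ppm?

M ≈ 575 ppb

CO₂ forcing: 5.27 × ln(334/282) = 5.27 × 0.169234 = 0.89186 W/m².
Set 0.120(√M − √274) = 0.89186: √M = 0.89186/0.120 + √274 = 7.4322 + 16.5529 = 23.9851.
M = (23.9851)² = 575.29 ppb.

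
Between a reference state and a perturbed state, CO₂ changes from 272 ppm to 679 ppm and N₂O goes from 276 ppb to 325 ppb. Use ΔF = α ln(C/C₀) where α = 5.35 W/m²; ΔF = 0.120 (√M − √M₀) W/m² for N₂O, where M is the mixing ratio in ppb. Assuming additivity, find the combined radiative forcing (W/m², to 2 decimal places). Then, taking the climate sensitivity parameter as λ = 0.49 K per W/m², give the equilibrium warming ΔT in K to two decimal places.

ΔF = 5.06 W/m²; ΔT = 2.48 K

CO₂: 5.35 × ln(679/272) = 5.35 × ln(2.49632) = 5.35 × 0.91482 = 4.8943 W/m².
N₂O: 0.120 × (√325 − √276) = 0.120 × (18.0278 − 16.6132) = 0.120 × 1.4146 = 0.1698 W/m².
Total ΔF = 4.8943 + 0.1698 = 5.0641 W/m².
ΔT = λ ΔF = 0.49 × 5.06 = 2.4794 K.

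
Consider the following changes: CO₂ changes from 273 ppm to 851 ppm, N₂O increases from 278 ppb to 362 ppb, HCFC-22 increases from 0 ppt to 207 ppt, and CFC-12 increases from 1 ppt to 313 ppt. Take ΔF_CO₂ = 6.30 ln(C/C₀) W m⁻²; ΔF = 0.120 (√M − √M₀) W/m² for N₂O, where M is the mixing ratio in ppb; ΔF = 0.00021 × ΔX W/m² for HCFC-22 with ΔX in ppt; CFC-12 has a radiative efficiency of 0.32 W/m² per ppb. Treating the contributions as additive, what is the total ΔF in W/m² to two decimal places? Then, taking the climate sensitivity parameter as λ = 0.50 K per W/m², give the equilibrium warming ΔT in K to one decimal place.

ΔF = 7.59 W/m²; ΔT = 3.8 K

CO₂: 6.30 × ln(851/273) = 6.30 × ln(3.11722) = 6.30 × 1.13694 = 7.1627 W/m².
N₂O: 0.120 × (√362 − √278) = 0.120 × (19.0263 − 16.6733) = 0.120 × 2.3530 = 0.2824 W/m².
HCFC-22: ΔF = 0.00021 × (207 − 0) = 0.00021 × 207 = 0.0435 W/m².
CFC-12: Δ = 313 − 1 = 312 ppt = 0.312 ppb; ΔF = 0.32 × 0.312 = 0.0998 W/m².
Total ΔF = 7.1627 + 0.2824 + 0.0435 + 0.0998 = 7.5884 W/m².
ΔT = λ ΔF = 0.50 × 7.59 = 3.7950 K.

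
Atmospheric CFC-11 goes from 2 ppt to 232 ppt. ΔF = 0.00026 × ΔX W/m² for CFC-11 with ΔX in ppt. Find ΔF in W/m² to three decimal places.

ΔF = 0.060 W/m²

CFC-11: ΔF = 0.00026 × (232 − 2) = 0.00026 × 230 = 0.0598 W/m².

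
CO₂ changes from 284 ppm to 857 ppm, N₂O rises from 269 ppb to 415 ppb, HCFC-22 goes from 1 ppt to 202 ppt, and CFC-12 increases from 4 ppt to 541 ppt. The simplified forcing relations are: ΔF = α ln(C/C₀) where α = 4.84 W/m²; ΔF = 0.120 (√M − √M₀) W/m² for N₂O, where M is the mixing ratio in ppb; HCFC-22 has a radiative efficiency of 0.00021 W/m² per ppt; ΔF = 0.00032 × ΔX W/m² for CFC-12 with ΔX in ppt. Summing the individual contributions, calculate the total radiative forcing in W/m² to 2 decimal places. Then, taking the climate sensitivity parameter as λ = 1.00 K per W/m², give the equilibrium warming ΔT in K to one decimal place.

CO₂: 4.84 × ln(857/284) = 4.84 × ln(3.01761) = 4.84 × 1.10447 = 5.3456 W/m².
N₂O: 0.120 × (√415 − √269) = 0.120 × (20.3715 − 16.4012) = 0.120 × 3.9703 = 0.4764 W/m².
HCFC-22: ΔF = 0.00021 × (202 − 1) = 0.00021 × 201 = 0.0422 W/m².
CFC-12: ΔF = 0.00032 × (541 − 4) = 0.00032 × 537 = 0.1718 W/m².
Total ΔF = 5.3456 + 0.4764 + 0.0422 + 0.1718 = 6.0360 W/m².
ΔT = λ ΔF = 1.00 × 6.04 = 6.0400 K.

ΔF = 6.04 W/m²; ΔT = 6.0 K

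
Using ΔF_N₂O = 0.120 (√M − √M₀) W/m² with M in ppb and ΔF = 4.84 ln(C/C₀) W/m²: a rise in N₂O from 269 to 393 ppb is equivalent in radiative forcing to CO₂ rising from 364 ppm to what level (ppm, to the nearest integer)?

N₂O forcing: 0.120 × (√393 − √269) = 0.120 × (19.8242 − 16.4012) = 0.120 × 3.4230 = 0.41076 W/m².
Set 4.84 ln(C/364) = 0.41076: ln(C/364) = 0.41076/4.84 = 0.08487, so C = 364 × e^0.08487 = 364 × 1.08858 = 396.24 ppm.

C ≈ 396 ppm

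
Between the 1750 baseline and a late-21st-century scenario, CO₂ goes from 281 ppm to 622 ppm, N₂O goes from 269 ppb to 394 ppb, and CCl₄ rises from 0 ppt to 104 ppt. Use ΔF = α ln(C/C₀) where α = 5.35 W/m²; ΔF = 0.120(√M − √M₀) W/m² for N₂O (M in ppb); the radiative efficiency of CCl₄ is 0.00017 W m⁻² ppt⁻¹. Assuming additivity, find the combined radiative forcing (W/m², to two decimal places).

ΔF = 4.68 W/m²

CO₂: 5.35 × ln(622/281) = 5.35 × ln(2.21352) = 5.35 × 0.79458 = 4.2510 W/m².
N₂O: 0.120 × (√394 − √269) = 0.120 × (19.8494 − 16.4012) = 0.120 × 3.4482 = 0.4138 W/m².
CCl₄: ΔF = 0.00017 × (104 − 0) = 0.00017 × 104 = 0.0177 W/m².
Total ΔF = 4.2510 + 0.4138 + 0.0177 = 4.6825 W/m².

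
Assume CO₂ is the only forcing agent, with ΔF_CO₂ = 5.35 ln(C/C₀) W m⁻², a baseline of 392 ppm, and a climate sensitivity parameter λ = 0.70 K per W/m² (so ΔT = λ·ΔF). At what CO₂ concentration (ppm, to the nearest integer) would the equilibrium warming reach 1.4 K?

Required forcing: ΔF = ΔT/λ = 1.4/0.70 = 2.0000 W/m².
Then ln(C/392) = ΔF/5.35 = 2.0000/5.35 = 0.37383.
So C = 392 × e^0.37383 = 392 × 1.45329 = 569.69 ppm.

C ≈ 570 ppm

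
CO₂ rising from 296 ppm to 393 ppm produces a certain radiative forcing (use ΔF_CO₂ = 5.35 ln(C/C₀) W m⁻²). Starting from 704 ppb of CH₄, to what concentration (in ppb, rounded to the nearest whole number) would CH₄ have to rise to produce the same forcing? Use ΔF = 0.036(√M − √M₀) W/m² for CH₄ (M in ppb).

M ≈ 4714 ppb

CO₂ forcing: 5.35 × ln(393/296) = 5.35 × 0.283450 = 1.51646 W/m².
Set 0.036(√M − √704) = 1.51646: √M = 1.51646/0.036 + √704 = 42.1239 + 26.5330 = 68.6569.
M = (68.6569)² = 4713.77 ppb.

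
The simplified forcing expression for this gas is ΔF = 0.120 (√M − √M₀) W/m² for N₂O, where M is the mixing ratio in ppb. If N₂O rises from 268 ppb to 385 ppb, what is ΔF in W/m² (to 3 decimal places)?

ΔF = 0.390 W/m²

N₂O: 0.120 × (√385 − √268) = 0.120 × (19.6214 − 16.3707) = 0.120 × 3.2507 = 0.3901 W/m².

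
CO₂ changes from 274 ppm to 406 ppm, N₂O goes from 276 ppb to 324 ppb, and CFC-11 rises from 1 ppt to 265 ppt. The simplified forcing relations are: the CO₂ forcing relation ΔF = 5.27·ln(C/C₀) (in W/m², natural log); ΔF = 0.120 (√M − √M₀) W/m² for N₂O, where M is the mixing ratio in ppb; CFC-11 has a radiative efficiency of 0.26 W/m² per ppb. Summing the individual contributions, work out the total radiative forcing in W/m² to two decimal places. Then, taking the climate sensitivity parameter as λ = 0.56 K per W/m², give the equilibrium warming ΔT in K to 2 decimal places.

CO₂: 5.27 × ln(406/274) = 5.27 × ln(1.48175) = 5.27 × 0.39322 = 2.0723 W/m².
N₂O: 0.120 × (√324 − √276) = 0.120 × (18.0000 − 16.6132) = 0.120 × 1.3868 = 0.1664 W/m².
CFC-11: Δ = 265 − 1 = 264 ppt = 0.264 ppb; ΔF = 0.26 × 0.264 = 0.0686 W/m².
Total ΔF = 2.0723 + 0.1664 + 0.0686 = 2.3073 W/m².
ΔT = λ ΔF = 0.56 × 2.31 = 1.2936 K.

ΔF = 2.31 W/m²; ΔT = 1.29 K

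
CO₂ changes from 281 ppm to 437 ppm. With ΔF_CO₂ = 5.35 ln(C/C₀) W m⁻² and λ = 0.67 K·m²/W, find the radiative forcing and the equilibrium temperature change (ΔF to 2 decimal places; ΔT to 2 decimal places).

ΔF = 2.36 W/m²; ΔT = 1.58 K

CO₂: 5.35 × ln(437/281) = 5.35 × ln(1.55516) = 5.35 × 0.44158 = 2.3625 W/m².
ΔT = λ ΔF = 0.67 × 2.36 = 1.5812 K.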